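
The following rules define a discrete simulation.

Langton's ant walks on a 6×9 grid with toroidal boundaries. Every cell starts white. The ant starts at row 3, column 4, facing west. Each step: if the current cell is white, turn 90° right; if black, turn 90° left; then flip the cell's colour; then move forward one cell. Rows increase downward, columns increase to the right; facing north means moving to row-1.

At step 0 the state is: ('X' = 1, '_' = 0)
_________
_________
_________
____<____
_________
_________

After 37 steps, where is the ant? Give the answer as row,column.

4,8

k=0  _________
_________
_________
____<____
_________
_________
k=1  _________
_________
____^____
____X____
_________
_________
k=2  _________
_________
____X>___
____X____
_________
_________
k=3  _________
_________
____XX___
____Xv___
_________
_________
k=4  _________
_________
____XX___
____<X___
_________
_________
k=5  _________
_________
____XX___
_____X___
____v____
_________
k=6  _________
_________
____XX___
_____X___
___<X____
_________
k=7  _________
_________
____XX___
___^_X___
___XX____
_________
k=8  _________
_________
____XX___
___X>X___
___XX____
_________
k=9  _________
_________
____XX___
___XXX___
___Xv____
_________
k=10  _________
_________
____XX___
___XXX___
___X_>___
_________
k=11  _________
_________
____XX___
___XXX___
___X_X___
_____v___
k=12  _________
_________
____XX___
___XXX___
___X_X___
____<X___
k=13  _________
_________
____XX___
___XXX___
___X^X___
____XX___
k=14  _________
_________
____XX___
___XXX___
___XX>___
____XX___
k=15  _________
_________
____XX___
___XX^___
___XX____
____XX___
k=16  _________
_________
____XX___
___X<____
___XX____
____XX___
k=17  _________
_________
____XX___
___X_____
___Xv____
____XX___
k=18  _________
_________
____XX___
___X_____
___X_>___
____XX___
k=19  _________
_________
____XX___
___X_____
___X_X___
____Xv___
k=20  _________
_________
____XX___
___X_____
___X_X___
____X_>__
k=21  ______v__
_________
____XX___
___X_____
___X_X___
____X_X__
k=22  _____<X__
_________
____XX___
___X_____
___X_X___
____X_X__
k=23  _____XX__
_________
____XX___
___X_____
___X_X___
____X^X__
k=24  _____XX__
_________
____XX___
___X_____
___X_X___
____XX>__
k=25  _____XX__
_________
____XX___
___X_____
___X_X^__
____XX___
k=26  _____XX__
_________
____XX___
___X_____
___X_XX>_
____XX___
k=27  _____XX__
_________
____XX___
___X_____
___X_XXX_
____XX_v_
k=28  _____XX__
_________
____XX___
___X_____
___X_XXX_
____XX<X_
k=29  _____XX__
_________
____XX___
___X_____
___X_X^X_
____XXXX_
k=30  _____XX__
_________
____XX___
___X_____
___X_<_X_
____XXXX_
k=31  _____XX__
_________
____XX___
___X_____
___X___X_
____XvXX_
k=32  _____XX__
_________
____XX___
___X_____
___X___X_
____X_>X_
k=33  _____XX__
_________
____XX___
___X_____
___X__^X_
____X__X_
k=34  _____XX__
_________
____XX___
___X_____
___X__X>_
____X__X_
k=35  _____XX__
_________
____XX___
___X___^_
___X__X__
____X__X_
k=36  _____XX__
_________
____XX___
___X___X>
___X__X__
____X__X_
k=37  _____XX__
_________
____XX___
___X___XX
___X__X_v
____X__X_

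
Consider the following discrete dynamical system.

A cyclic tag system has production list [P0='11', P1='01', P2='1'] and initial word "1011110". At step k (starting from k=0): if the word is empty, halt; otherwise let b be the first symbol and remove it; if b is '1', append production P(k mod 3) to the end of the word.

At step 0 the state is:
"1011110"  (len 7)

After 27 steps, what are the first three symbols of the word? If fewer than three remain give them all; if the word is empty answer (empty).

111

[0] "1011110"  (len 7)
[1] "01111011"  (len 8)
[2] "1111011"  (len 7)
[3] "1110111"  (len 7)
[4] "11011111"  (len 8)
[5] "101111101"  (len 9)
[6] "011111011"  (len 9)
[7] "11111011"  (len 8)
[8] "111101101"  (len 9)
[9] "111011011"  (len 9)
[10] "1101101111"  (len 10)
[11] "10110111101"  (len 11)
[12] "01101111011"  (len 11)
[13] "1101111011"  (len 10)
[14] "10111101101"  (len 11)
[15] "01111011011"  (len 11)
[16] "1111011011"  (len 10)
[17] "11101101101"  (len 11)
[18] "11011011011"  (len 11)
[19] "101101101111"  (len 12)
[20] "0110110111101"  (len 13)
[21] "110110111101"  (len 12)
[22] "1011011110111"  (len 13)
[23] "01101111011101"  (len 14)
[24] "1101111011101"  (len 13)
[25] "10111101110111"  (len 14)
[26] "011110111011101"  (len 15)
[27] "11110111011101"  (len 14)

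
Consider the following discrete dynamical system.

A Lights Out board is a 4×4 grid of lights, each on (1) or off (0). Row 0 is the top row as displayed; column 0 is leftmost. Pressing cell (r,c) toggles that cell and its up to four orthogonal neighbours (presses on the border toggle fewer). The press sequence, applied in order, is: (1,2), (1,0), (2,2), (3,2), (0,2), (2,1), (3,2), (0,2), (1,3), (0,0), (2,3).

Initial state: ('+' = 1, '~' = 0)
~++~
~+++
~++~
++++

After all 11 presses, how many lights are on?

k=0  ~++~
~+++
~++~
++++
k=1  ~+~~
~~~~
~+~~
++++
k=2  ++~~
++~~
++~~
++++
k=3  ++~~
+++~
+~++
++~+
k=4  ++~~
+++~
+~~+
+~+~
k=5  +~++
++~~
+~~+
+~+~
k=6  +~++
+~~~
~+++
+++~
k=7  +~++
+~~~
~+~+
+~~+
k=8  ++~~
+~+~
~+~+
+~~+
k=9  ++~+
+~~+
~+~~
+~~+
k=10  ~~~+
~~~+
~+~~
+~~+
k=11  ~~~+
~~~~
~+++
+~~~

5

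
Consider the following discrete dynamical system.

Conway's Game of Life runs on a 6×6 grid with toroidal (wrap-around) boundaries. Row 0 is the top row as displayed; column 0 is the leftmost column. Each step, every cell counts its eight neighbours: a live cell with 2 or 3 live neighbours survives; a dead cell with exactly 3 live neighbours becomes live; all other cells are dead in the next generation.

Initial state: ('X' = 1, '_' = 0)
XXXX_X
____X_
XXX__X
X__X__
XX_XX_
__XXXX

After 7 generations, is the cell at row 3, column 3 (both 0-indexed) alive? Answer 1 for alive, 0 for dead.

1

step 0: XXXX_X
____X_
XXX__X
X__X__
XX_XX_
__XXXX
step 1: XX____
____X_
XXXXXX
___X__
XX____
______
step 2: ______
____X_
XXX__X
___X__
______
______
step 3: ______
XX___X
XXXXXX
XXX___
______
______
step 4: X_____
___X__
___XX_
____X_
_X____
______
step 5: ______
___XX_
___XX_
___XX_
______
______
step 6: ______
___XX_
__X__X
___XX_
______
______
step 7: ______
___XX_
__X__X
___XX_
______
______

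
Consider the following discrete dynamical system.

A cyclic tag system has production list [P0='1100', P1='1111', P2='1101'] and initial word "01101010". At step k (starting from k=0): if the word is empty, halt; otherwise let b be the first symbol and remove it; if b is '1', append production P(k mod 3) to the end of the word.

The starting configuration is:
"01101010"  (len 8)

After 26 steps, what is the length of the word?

58

0) "01101010"  (len 8)
1) "1101010"  (len 7)
2) "1010101111"  (len 10)
3) "0101011111101"  (len 13)
4) "101011111101"  (len 12)
5) "010111111011111"  (len 15)
6) "10111111011111"  (len 14)
7) "01111110111111100"  (len 17)
8) "1111110111111100"  (len 16)
9) "1111101111111001101"  (len 19)
10) "1111011111110011011100"  (len 22)
11) "1110111111100110111001111"  (len 25)
12) "1101111111001101110011111101"  (len 28)
13) "1011111110011011100111111011100"  (len 31)
14) "0111111100110111001111110111001111"  (len 34)
15) "111111100110111001111110111001111"  (len 33)
16) "111111001101110011111101110011111100"  (len 36)
17) "111110011011100111111011100111111001111"  (len 39)
18) "111100110111001111110111001111110011111101"  (len 42)
19) "111001101110011111101110011111100111111011100"  (len 45)
20) "110011011100111111011100111111001111110111001111"  (len 48)
21) "100110111001111110111001111110011111101110011111101"  (len 51)
22) "001101110011111101110011111100111111011100111111011100"  (len 54)
23) "01101110011111101110011111100111111011100111111011100"  (len 53)
24) "1101110011111101110011111100111111011100111111011100"  (len 52)
25) "1011100111111011100111111001111110111001111110111001100"  (len 55)
26) "0111001111110111001111110011111101110011111101110011001111"  (len 58)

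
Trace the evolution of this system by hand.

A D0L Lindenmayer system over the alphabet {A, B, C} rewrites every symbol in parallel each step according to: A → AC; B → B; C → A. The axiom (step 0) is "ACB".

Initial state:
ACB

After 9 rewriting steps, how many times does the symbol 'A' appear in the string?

89

0) ACB
1) ACAB
2) ACAACB
3) ACAACACAB
4) ACAACACAACAACB
5) ACAACACAACAACACAACACAB
6) ACAACACAACAACACAACACAACAACACAACAACB
7) ACAACACAACAACACAACACAACAACACAACAACACAACACAACAACACAACACAB
8) ACAACACAACAACACAACACAACAACACAACAACACAACACAACAACACAACACAACAACACAACAACACAACACAACAACACAACAACB
9) ACAACACAACAACACAACACAACAACACAACAACACAACACAACAACACAACACAACA…ACACAACACAACAACACAACACAACAACACAACAACACAACACAACAACACAACACAB  (len 145)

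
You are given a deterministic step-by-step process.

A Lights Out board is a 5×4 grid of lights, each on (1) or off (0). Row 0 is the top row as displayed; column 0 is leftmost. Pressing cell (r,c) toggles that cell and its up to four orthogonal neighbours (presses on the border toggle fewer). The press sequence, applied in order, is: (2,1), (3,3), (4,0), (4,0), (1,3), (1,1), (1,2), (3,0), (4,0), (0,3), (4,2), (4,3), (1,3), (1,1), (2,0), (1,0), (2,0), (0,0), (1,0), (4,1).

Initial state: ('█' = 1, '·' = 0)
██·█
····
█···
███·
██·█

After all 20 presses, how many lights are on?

t=0: ██·█
····
█···
███·
██·█
t=1: ██·█
·█··
·██·
█·█·
██·█
t=2: ██·█
·█··
·███
█··█
██··
t=3: ██·█
·█··
·███
···█
····
t=4: ██·█
·█··
·███
█··█
██··
t=5: ██··
·███
·██·
█··█
██··
t=6: █···
█··█
··█·
█··█
██··
t=7: █·█·
███·
····
█··█
██··
t=8: █·█·
███·
█···
·█·█
·█··
t=9: █·█·
███·
█···
██·█
█···
t=10: █··█
████
█···
██·█
█···
t=11: █··█
████
█···
████
████
t=12: █··█
████
█···
███·
██··
t=13: █···
██··
█··█
███·
██··
t=14: ██··
··█·
██·█
███·
██··
t=15: ██··
█·█·
···█
·██·
██··
t=16: ·█··
·██·
█··█
·██·
██··
t=17: ·█··
███·
·█·█
███·
██··
t=18: █···
·██·
·█·█
███·
██··
t=19: ····
█·█·
██·█
███·
██··
t=20: ····
█·█·
██·█
█·█·
··█·

8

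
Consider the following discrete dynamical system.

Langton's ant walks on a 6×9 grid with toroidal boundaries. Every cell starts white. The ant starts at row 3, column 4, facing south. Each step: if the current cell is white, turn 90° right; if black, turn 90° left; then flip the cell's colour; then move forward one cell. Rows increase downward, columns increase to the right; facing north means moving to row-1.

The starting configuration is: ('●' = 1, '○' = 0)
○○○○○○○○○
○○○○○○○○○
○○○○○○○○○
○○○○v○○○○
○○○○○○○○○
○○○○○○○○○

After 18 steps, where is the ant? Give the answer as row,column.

2,5

gen 0: ○○○○○○○○○
○○○○○○○○○
○○○○○○○○○
○○○○v○○○○
○○○○○○○○○
○○○○○○○○○
gen 1: ○○○○○○○○○
○○○○○○○○○
○○○○○○○○○
○○○<●○○○○
○○○○○○○○○
○○○○○○○○○
gen 2: ○○○○○○○○○
○○○○○○○○○
○○○^○○○○○
○○○●●○○○○
○○○○○○○○○
○○○○○○○○○
gen 3: ○○○○○○○○○
○○○○○○○○○
○○○●>○○○○
○○○●●○○○○
○○○○○○○○○
○○○○○○○○○
gen 4: ○○○○○○○○○
○○○○○○○○○
○○○●●○○○○
○○○●v○○○○
○○○○○○○○○
○○○○○○○○○
gen 5: ○○○○○○○○○
○○○○○○○○○
○○○●●○○○○
○○○●○>○○○
○○○○○○○○○
○○○○○○○○○
gen 6: ○○○○○○○○○
○○○○○○○○○
○○○●●○○○○
○○○●○●○○○
○○○○○v○○○
○○○○○○○○○
gen 7: ○○○○○○○○○
○○○○○○○○○
○○○●●○○○○
○○○●○●○○○
○○○○<●○○○
○○○○○○○○○
gen 8: ○○○○○○○○○
○○○○○○○○○
○○○●●○○○○
○○○●^●○○○
○○○○●●○○○
○○○○○○○○○
gen 9: ○○○○○○○○○
○○○○○○○○○
○○○●●○○○○
○○○●●>○○○
○○○○●●○○○
○○○○○○○○○
gen 10: ○○○○○○○○○
○○○○○○○○○
○○○●●^○○○
○○○●●○○○○
○○○○●●○○○
○○○○○○○○○
gen 11: ○○○○○○○○○
○○○○○○○○○
○○○●●●>○○
○○○●●○○○○
○○○○●●○○○
○○○○○○○○○
gen 12: ○○○○○○○○○
○○○○○○○○○
○○○●●●●○○
○○○●●○v○○
○○○○●●○○○
○○○○○○○○○
gen 13: ○○○○○○○○○
○○○○○○○○○
○○○●●●●○○
○○○●●<●○○
○○○○●●○○○
○○○○○○○○○
gen 14: ○○○○○○○○○
○○○○○○○○○
○○○●●^●○○
○○○●●●●○○
○○○○●●○○○
○○○○○○○○○
gen 15: ○○○○○○○○○
○○○○○○○○○
○○○●<○●○○
○○○●●●●○○
○○○○●●○○○
○○○○○○○○○
gen 16: ○○○○○○○○○
○○○○○○○○○
○○○●○○●○○
○○○●v●●○○
○○○○●●○○○
○○○○○○○○○
gen 17: ○○○○○○○○○
○○○○○○○○○
○○○●○○●○○
○○○●○>●○○
○○○○●●○○○
○○○○○○○○○
gen 18: ○○○○○○○○○
○○○○○○○○○
○○○●○^●○○
○○○●○○●○○
○○○○●●○○○
○○○○○○○○○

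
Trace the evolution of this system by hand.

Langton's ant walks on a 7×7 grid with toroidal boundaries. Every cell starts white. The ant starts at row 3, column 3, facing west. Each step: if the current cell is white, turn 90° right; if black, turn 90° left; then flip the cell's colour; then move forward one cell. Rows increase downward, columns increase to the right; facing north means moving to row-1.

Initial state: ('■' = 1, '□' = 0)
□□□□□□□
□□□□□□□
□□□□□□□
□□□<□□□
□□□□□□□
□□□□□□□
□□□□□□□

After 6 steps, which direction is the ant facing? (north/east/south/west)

west

k=0  □□□□□□□
□□□□□□□
□□□□□□□
□□□<□□□
□□□□□□□
□□□□□□□
□□□□□□□
k=1  □□□□□□□
□□□□□□□
□□□^□□□
□□□■□□□
□□□□□□□
□□□□□□□
□□□□□□□
k=2  □□□□□□□
□□□□□□□
□□□■>□□
□□□■□□□
□□□□□□□
□□□□□□□
□□□□□□□
k=3  □□□□□□□
□□□□□□□
□□□■■□□
□□□■v□□
□□□□□□□
□□□□□□□
□□□□□□□
k=4  □□□□□□□
□□□□□□□
□□□■■□□
□□□<■□□
□□□□□□□
□□□□□□□
□□□□□□□
k=5  □□□□□□□
□□□□□□□
□□□■■□□
□□□□■□□
□□□v□□□
□□□□□□□
□□□□□□□
k=6  □□□□□□□
□□□□□□□
□□□■■□□
□□□□■□□
□□<■□□□
□□□□□□□
□□□□□□□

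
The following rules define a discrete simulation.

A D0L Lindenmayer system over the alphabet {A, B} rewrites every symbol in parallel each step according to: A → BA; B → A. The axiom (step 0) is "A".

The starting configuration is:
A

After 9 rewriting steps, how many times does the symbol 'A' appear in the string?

55

step 0: A
step 1: BA
step 2: ABA
step 3: BAABA
step 4: ABABAABA
step 5: BAABAABABAABA
step 6: ABABAABABAABAABABAABA
step 7: BAABAABABAABAABABAABABAABAABABAABA
step 8: ABABAABABAABAABABAABABAABAABABAABAABABAABABAABAABABAABA
step 9: BAABAABABAABAABABAABABAABAABABAABAABABAABABAABAABABAABABAABAABABAABAABABAABABAABAABABAABA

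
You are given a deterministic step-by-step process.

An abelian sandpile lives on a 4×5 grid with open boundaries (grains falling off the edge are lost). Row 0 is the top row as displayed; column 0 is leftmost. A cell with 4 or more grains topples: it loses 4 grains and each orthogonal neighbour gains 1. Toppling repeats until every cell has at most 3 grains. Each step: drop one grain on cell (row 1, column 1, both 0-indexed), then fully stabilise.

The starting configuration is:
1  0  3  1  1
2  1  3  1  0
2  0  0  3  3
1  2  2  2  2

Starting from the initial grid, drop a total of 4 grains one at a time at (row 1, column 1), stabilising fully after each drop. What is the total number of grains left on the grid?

gen 0: 1  0  3  1  1
2  1  3  1  0
2  0  0  3  3
1  2  2  2  2
gen 1: 1  0  3  1  1
2  2  3  1  0
2  0  0  3  3
1  2  2  2  2
gen 2: 1  0  3  1  1
2  3  3  1  0
2  0  0  3  3
1  2  2  2  2
gen 3: 1  2  0  2  1
3  1  1  2  0
2  1  1  3  3
1  2  2  2  2
gen 4: 1  2  0  2  1
3  2  1  2  0
2  1  1  3  3
1  2  2  2  2

33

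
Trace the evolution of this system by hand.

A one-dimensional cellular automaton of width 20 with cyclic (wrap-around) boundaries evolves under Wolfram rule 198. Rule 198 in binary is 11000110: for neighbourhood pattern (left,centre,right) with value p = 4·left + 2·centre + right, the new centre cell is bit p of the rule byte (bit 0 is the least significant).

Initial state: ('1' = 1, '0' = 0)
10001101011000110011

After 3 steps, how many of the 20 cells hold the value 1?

9

k=0  10001101011000110011
k=1  10010101001001010101
k=2  10110101011011010100
k=3  10010101001001010101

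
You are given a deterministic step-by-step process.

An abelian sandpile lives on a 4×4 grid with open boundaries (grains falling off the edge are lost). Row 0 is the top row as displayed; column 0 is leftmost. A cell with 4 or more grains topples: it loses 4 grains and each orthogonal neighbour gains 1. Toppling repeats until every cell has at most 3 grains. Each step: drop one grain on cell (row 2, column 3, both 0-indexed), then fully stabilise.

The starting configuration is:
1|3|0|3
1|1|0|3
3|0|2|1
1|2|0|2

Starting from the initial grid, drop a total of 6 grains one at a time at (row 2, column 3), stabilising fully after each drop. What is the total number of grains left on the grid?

[0] 1|3|0|3
1|1|0|3
3|0|2|1
1|2|0|2
[1] 1|3|0|3
1|1|0|3
3|0|2|2
1|2|0|2
[2] 1|3|0|3
1|1|0|3
3|0|2|3
1|2|0|2
[3] 1|3|1|0
1|1|1|1
3|0|3|1
1|2|0|3
[4] 1|3|1|0
1|1|1|1
3|0|3|2
1|2|0|3
[5] 1|3|1|0
1|1|1|1
3|0|3|3
1|2|0|3
[6] 1|3|1|0
1|1|2|2
3|1|0|2
1|2|2|0

22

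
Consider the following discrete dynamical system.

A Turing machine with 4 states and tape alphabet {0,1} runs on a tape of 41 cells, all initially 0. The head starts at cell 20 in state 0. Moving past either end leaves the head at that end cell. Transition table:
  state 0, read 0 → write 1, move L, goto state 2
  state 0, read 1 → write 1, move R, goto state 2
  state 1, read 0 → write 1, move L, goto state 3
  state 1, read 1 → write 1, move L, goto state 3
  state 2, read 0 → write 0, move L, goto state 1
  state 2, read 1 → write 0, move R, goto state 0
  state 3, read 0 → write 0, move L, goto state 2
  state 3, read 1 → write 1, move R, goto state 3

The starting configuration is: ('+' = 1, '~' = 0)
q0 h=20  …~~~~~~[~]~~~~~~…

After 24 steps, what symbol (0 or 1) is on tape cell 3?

1

k=0  q0 h=20  …~~~~~~[~]~~~~~~…
k=1  q2 h=19  …~~~~~~[~]+~~~~~…
k=2  q1 h=18  …~~~~~~[~]~+~~~~…
k=3  q3 h=17  …~~~~~~[~]+~+~~~…
k=4  q2 h=16  …~~~~~~[~]~+~+~~…
k=5  q1 h=15  …~~~~~~[~]~~+~+~…
k=6  q3 h=14  …~~~~~~[~]+~~+~+…
k=7  q2 h=13  …~~~~~~[~]~+~~+~…
k=8  q1 h=12  …~~~~~~[~]~~+~~+…
k=9  q3 h=11  …~~~~~~[~]+~~+~~…
k=10  q2 h=10  …~~~~~~[~]~+~~+~…
k=11  q1 h= 9  …~~~~~~[~]~~+~~+…
k=12  q3 h= 8  …~~~~~~[~]+~~+~~…
k=13  q2 h= 7  …~~~~~~[~]~+~~+~…
k=14  q1 h= 6  |~~~~~~[~]~~+~~+…
k=15  q3 h= 5  |~~~~~[~]+~~+~~…
k=16  q2 h= 4  |~~~~[~]~+~~+~…
k=17  q1 h= 3  |~~~[~]~~+~~+…
k=18  q3 h= 2  |~~[~]+~~+~~…
k=19  q2 h= 1  |~[~]~+~~+~…
k=20  q1 h= 0  |[~]~~+~~+…
k=21  q3 h= 0  |[+]~~+~~+…
k=22  q3 h= 1  |+[~]~+~~+~…
k=23  q2 h= 0  |[+]~~+~~+…
k=24  q0 h= 1  |~[~]~+~~+~…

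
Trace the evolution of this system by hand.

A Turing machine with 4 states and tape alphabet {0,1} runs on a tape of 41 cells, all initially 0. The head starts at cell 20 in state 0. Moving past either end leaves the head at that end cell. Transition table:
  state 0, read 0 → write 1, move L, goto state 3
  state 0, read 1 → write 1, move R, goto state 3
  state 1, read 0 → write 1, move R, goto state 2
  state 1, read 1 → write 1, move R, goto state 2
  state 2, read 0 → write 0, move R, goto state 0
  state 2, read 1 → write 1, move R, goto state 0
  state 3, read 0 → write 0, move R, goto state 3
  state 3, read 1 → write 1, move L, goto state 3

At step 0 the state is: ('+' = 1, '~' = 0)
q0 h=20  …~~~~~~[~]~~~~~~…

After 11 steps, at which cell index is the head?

19

[0] q0 h=20  …~~~~~~[~]~~~~~~…
[1] q3 h=19  …~~~~~~[~]+~~~~~…
[2] q3 h=20  …~~~~~~[+]~~~~~~…
[3] q3 h=19  …~~~~~~[~]+~~~~~…
[4] q3 h=20  …~~~~~~[+]~~~~~~…
[5] q3 h=19  …~~~~~~[~]+~~~~~…
[6] q3 h=20  …~~~~~~[+]~~~~~~…
[7] q3 h=19  …~~~~~~[~]+~~~~~…
[8] q3 h=20  …~~~~~~[+]~~~~~~…
[9] q3 h=19  …~~~~~~[~]+~~~~~…
[10] q3 h=20  …~~~~~~[+]~~~~~~…
[11] q3 h=19  …~~~~~~[~]+~~~~~…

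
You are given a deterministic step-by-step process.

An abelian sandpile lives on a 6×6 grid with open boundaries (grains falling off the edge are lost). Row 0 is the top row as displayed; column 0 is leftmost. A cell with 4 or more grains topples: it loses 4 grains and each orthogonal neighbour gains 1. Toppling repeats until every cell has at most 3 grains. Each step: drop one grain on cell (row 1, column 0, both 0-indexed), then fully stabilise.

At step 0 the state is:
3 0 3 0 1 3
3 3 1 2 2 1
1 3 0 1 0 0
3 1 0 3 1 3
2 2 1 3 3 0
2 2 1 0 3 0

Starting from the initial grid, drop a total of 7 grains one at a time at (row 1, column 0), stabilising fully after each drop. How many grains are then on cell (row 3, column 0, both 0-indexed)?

gen 0: 3 0 3 0 1 3
3 3 1 2 2 1
1 3 0 1 0 0
3 1 0 3 1 3
2 2 1 3 3 0
2 2 1 0 3 0
gen 1: 0 2 3 0 1 3
2 1 2 2 2 1
3 0 1 1 0 0
3 2 0 3 1 3
2 2 1 3 3 0
2 2 1 0 3 0
gen 2: 0 2 3 0 1 3
3 1 2 2 2 1
3 0 1 1 0 0
3 2 0 3 1 3
2 2 1 3 3 0
2 2 1 0 3 0
gen 3: 1 2 3 0 1 3
1 2 2 2 2 1
1 1 1 1 0 0
0 3 0 3 1 3
3 2 1 3 3 0
2 2 1 0 3 0
gen 4: 1 2 3 0 1 3
2 2 2 2 2 1
1 1 1 1 0 0
0 3 0 3 1 3
3 2 1 3 3 0
2 2 1 0 3 0
gen 5: 1 2 3 0 1 3
3 2 2 2 2 1
1 1 1 1 0 0
0 3 0 3 1 3
3 2 1 3 3 0
2 2 1 0 3 0
gen 6: 2 2 3 0 1 3
0 3 2 2 2 1
2 1 1 1 0 0
0 3 0 3 1 3
3 2 1 3 3 0
2 2 1 0 3 0
gen 7: 2 2 3 0 1 3
1 3 2 2 2 1
2 1 1 1 0 0
0 3 0 3 1 3
3 2 1 3 3 0
2 2 1 0 3 0

0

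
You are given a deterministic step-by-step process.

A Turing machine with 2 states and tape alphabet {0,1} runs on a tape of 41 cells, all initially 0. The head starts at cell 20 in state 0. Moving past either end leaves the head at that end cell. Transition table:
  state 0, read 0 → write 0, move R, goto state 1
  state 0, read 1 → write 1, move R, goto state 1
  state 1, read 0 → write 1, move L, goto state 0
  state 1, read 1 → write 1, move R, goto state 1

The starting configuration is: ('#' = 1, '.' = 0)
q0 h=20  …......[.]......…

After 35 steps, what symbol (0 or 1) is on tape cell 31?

1

[0] q0 h=20  …......[.]......…
[1] q1 h=21  …......[.]......…
[2] q0 h=20  …......[.]#.....…
[3] q1 h=21  …......[#]......…
[4] q1 h=22  ….....#[.]......…
[5] q0 h=21  …......[#]#.....…
[6] q1 h=22  ….....#[#]......…
[7] q1 h=23  …....##[.]......…
[8] q0 h=22  ….....#[#]#.....…
[9] q1 h=23  …....##[#]......…
[10] q1 h=24  …...###[.]......…
[11] q0 h=23  …....##[#]#.....…
[12] q1 h=24  …...###[#]......…
[13] q1 h=25  …..####[.]......…
[14] q0 h=24  …...###[#]#.....…
[15] q1 h=25  …..####[#]......…
[16] q1 h=26  ….#####[.]......…
[17] q0 h=25  …..####[#]#.....…
[18] q1 h=26  ….#####[#]......…
[19] q1 h=27  …######[.]......…
[20] q0 h=26  ….#####[#]#.....…
[21] q1 h=27  …######[#]......…
[22] q1 h=28  …######[.]......…
[23] q0 h=27  …######[#]#.....…
[24] q1 h=28  …######[#]......…
[25] q1 h=29  …######[.]......…
[26] q0 h=28  …######[#]#.....…
[27] q1 h=29  …######[#]......…
[28] q1 h=30  …######[.]......…
[29] q0 h=29  …######[#]#.....…
[30] q1 h=30  …######[#]......…
[31] q1 h=31  …######[.]......…
[32] q0 h=30  …######[#]#.....…
[33] q1 h=31  …######[#]......…
[34] q1 h=32  …######[.]......…
[35] q0 h=31  …######[#]#.....…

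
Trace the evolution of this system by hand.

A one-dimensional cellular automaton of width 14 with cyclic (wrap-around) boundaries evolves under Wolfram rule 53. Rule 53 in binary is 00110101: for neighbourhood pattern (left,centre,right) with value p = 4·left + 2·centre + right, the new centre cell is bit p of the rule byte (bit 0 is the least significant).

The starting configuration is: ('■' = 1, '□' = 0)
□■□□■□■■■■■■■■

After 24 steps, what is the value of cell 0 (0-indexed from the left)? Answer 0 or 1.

t=0: □■□□■□■■■■■■■■
t=1: ■■■□■■□□□□□□□□
t=2: □□□■□□■■■■■■■□
t=3: ■■□■■□□□□□□□□■
t=4: □□■□□■■■■■■■□□
t=5: ■□■■□□□□□□□□■■
t=6: □■□□■■■■■■■□□□
t=7: □■■□□□□□□□□■■■
t=8: ■□□■■■■■■■□□□□
t=9: ■■□□□□□□□□■■■□
t=10: □□■■■■■■■□□□□■
t=11: ■□□□□□□□□■■■□■
t=12: □■■■■■■■□□□□■□
t=13: □□□□□□□□■■■□■■
t=14: ■■■■■■■□□□□■□□
t=15: □□□□□□□■■■□■■□
t=16: ■■■■■■□□□□■□□■
t=17: □□□□□□■■■□■■□□
t=18: ■■■■■□□□□■□□■■
t=19: □□□□□■■■□■■□□□
t=20: ■■■■□□□□■□□■■■
t=21: □□□□■■■□■■□□□□
t=22: ■■■□□□□■□□■■■■
t=23: □□□■■■□■■□□□□□
t=24: ■■□□□□■□□■■■■■

1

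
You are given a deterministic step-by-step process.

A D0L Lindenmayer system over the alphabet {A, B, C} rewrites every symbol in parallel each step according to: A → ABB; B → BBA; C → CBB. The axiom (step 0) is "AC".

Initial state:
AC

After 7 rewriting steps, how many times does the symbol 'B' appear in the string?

2916

0) AC
1) ABBCBB
2) ABBBBABBACBBBBABBA
3) ABBBBABBABBABBAABBBBABBAABBCBBBBABBABBABBAABBBBABBAABB
4) ABBBBABBABBABBAABBBBABBAABBBBABBAABBBBABBAABBABBBBABBABBAB…AABBBBABBAABBBBABBAABBABBBBABBABBABBAABBBBABBAABBABBBBABBA  (len 162)
5) ABBBBABBABBABBAABBBBABBAABBBBABBAABBBBABBAABBABBBBABBABBAB…ABBABBABBAABBBBABBAABBABBBBABBAABBBBABBABBABBAABBBBABBAABB  (len 486)
6) ABBBBABBABBABBAABBBBABBAABBBBABBAABBBBABBAABBABBBBABBABBAB…AABBBBABBAABBBBABBAABBABBBBABBABBABBAABBBBABBAABBABBBBABBA  (len 1458)
7) ABBBBABBABBABBAABBBBABBAABBBBABBAABBBBABBAABBABBBBABBABBAB…ABBABBABBAABBBBABBAABBABBBBABBAABBBBABBABBABBAABBBBABBAABB  (len 4374)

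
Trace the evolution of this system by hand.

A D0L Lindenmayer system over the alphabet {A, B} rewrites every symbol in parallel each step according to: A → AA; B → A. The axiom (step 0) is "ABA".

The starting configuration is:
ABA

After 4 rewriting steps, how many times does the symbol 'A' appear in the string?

40

[0] ABA
[1] AAAAA
[2] AAAAAAAAAA
[3] AAAAAAAAAAAAAAAAAAAA
[4] AAAAAAAAAAAAAAAAAAAAAAAAAAAAAAAAAAAAAAAA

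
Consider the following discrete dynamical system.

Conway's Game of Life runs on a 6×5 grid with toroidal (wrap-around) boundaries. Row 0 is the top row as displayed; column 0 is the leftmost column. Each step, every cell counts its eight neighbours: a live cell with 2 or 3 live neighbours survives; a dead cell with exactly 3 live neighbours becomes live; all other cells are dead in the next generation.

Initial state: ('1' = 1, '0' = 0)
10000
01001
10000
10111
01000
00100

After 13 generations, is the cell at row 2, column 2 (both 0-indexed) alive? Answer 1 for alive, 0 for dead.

0

[0] 10000
01001
10000
10111
01000
00100
[1] 11000
01001
00100
10111
11001
01000
[2] 01100
01100
00100
00100
00000
00101
[3] 10000
00010
00110
00000
00010
01110
[4] 01011
00111
00110
00110
00010
01111
[5] 01000
11000
01000
00001
01000
01000
[6] 01100
11100
01000
10000
10000
11100
[7] 00010
10000
00100
11000
10001
10100
[8] 01001
00000
10000
11001
00001
11010
[9] 01101
10000
11001
01001
00110
01110
[10] 00001
00110
01001
01001
10001
10001
[11] 10001
10111
01001
01011
01010
00010
[12] 11100
00100
01000
01011
10010
10110
[13] 10001
10100
11010
01011
10000
10010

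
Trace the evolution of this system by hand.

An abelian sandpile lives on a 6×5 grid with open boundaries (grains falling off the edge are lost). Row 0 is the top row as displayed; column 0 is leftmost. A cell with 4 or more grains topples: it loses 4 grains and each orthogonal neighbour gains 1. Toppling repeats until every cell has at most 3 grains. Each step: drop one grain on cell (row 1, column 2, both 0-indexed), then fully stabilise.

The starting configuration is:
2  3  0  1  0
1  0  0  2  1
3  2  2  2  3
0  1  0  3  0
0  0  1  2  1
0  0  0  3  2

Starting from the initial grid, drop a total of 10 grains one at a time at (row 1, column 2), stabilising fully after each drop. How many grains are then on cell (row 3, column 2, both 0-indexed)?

2

step 0: 2  3  0  1  0
1  0  0  2  1
3  2  2  2  3
0  1  0  3  0
0  0  1  2  1
0  0  0  3  2
step 1: 2  3  0  1  0
1  0  1  2  1
3  2  2  2  3
0  1  0  3  0
0  0  1  2  1
0  0  0  3  2
step 2: 2  3  0  1  0
1  0  2  2  1
3  2  2  2  3
0  1  0  3  0
0  0  1  2  1
0  0  0  3  2
step 3: 2  3  0  1  0
1  0  3  2  1
3  2  2  2  3
0  1  0  3  0
0  0  1  2  1
0  0  0  3  2
step 4: 2  3  1  1  0
1  1  0  3  1
3  2  3  2  3
0  1  0  3  0
0  0  1  2  1
0  0  0  3  2
step 5: 2  3  1  1  0
1  1  1  3  1
3  2  3  2  3
0  1  0  3  0
0  0  1  2  1
0  0  0  3  2
step 6: 2  3  1  1  0
1  1  2  3  1
3  2  3  2  3
0  1  0  3  0
0  0  1  2  1
0  0  0  3  2
step 7: 2  3  1  1  0
1  1  3  3  1
3  2  3  2  3
0  1  0  3  0
0  0  1  2  1
0  0  0  3  2
step 8: 2  3  2  2  0
1  2  2  1  3
3  3  1  2  0
0  1  2  0  2
0  0  1  3  1
0  0  0  3  2
step 9: 2  3  2  2  0
1  2  3  1  3
3  3  1  2  0
0  1  2  0  2
0  0  1  3  1
0  0  0  3  2
step 10: 2  3  3  2  0
1  3  0  2  3
3  3  2  2  0
0  1  2  0  2
0  0  1  3  1
0  0  0  3  2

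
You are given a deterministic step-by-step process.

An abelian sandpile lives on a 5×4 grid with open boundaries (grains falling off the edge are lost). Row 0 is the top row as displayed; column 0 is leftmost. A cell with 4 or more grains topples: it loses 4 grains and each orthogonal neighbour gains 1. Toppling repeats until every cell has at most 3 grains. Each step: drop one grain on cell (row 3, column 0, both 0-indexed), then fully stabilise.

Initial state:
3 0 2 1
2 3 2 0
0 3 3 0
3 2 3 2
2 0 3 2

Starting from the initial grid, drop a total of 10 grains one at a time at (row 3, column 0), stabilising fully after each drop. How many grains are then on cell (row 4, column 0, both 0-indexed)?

gen 0: 3 0 2 1
2 3 2 0
0 3 3 0
3 2 3 2
2 0 3 2
gen 1: 3 0 2 1
2 3 2 0
1 3 3 0
0 3 3 2
3 0 3 2
gen 2: 3 0 2 1
2 3 2 0
1 3 3 0
1 3 3 2
3 0 3 2
gen 3: 3 0 2 1
2 3 2 0
1 3 3 0
2 3 3 2
3 0 3 2
gen 4: 3 0 2 1
2 3 2 0
1 3 3 0
3 3 3 2
3 0 3 2
gen 5: 3 1 3 1
3 1 0 1
3 2 2 1
2 2 2 3
0 3 0 3
gen 6: 3 1 3 1
3 1 0 1
3 2 2 1
3 2 2 3
0 3 0 3
gen 7: 0 2 3 1
1 2 0 1
1 3 2 1
1 3 2 3
1 3 0 3
gen 8: 0 2 3 1
1 2 0 1
1 3 2 1
2 3 2 3
1 3 0 3
gen 9: 0 2 3 1
1 2 0 1
1 3 2 1
3 3 2 3
1 3 0 3
gen 10: 0 2 3 1
1 3 0 1
3 0 3 1
1 2 3 3
3 0 1 3

3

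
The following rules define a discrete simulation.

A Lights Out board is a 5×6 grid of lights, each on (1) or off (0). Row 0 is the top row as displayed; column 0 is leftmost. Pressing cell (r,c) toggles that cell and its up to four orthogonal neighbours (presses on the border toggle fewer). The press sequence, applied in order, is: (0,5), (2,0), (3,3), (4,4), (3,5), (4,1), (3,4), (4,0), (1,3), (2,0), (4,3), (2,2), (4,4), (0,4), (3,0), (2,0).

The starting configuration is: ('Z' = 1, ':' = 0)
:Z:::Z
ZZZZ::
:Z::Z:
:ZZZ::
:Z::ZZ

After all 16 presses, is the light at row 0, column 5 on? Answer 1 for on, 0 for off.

1

0) :Z:::Z
ZZZZ::
:Z::Z:
:ZZZ::
:Z::ZZ
1) :Z::Z:
ZZZZ:Z
:Z::Z:
:ZZZ::
:Z::ZZ
2) :Z::Z:
:ZZZ:Z
Z:::Z:
ZZZZ::
:Z::ZZ
3) :Z::Z:
:ZZZ:Z
Z::ZZ:
ZZ::Z:
:Z:ZZZ
4) :Z::Z:
:ZZZ:Z
Z::ZZ:
ZZ::::
:Z::::
5) :Z::Z:
:ZZZ:Z
Z::ZZZ
ZZ::ZZ
:Z:::Z
6) :Z::Z:
:ZZZ:Z
Z::ZZZ
Z:::ZZ
Z:Z::Z
7) :Z::Z:
:ZZZ:Z
Z::Z:Z
Z::Z::
Z:Z:ZZ
8) :Z::Z:
:ZZZ:Z
Z::Z:Z
:::Z::
:ZZ:ZZ
9) :Z:ZZ:
:Z::ZZ
Z::::Z
:::Z::
:ZZ:ZZ
10) :Z:ZZ:
ZZ::ZZ
:Z:::Z
Z::Z::
:ZZ:ZZ
11) :Z:ZZ:
ZZ::ZZ
:Z:::Z
Z:::::
:Z:Z:Z
12) :Z:ZZ:
ZZZ:ZZ
::ZZ:Z
Z:Z:::
:Z:Z:Z
13) :Z:ZZ:
ZZZ:ZZ
::ZZ:Z
Z:Z:Z:
:Z::Z:
14) :Z:::Z
ZZZ::Z
::ZZ:Z
Z:Z:Z:
:Z::Z:
15) :Z:::Z
ZZZ::Z
Z:ZZ:Z
:ZZ:Z:
ZZ::Z:
16) :Z:::Z
:ZZ::Z
:ZZZ:Z
ZZZ:Z:
ZZ::Z:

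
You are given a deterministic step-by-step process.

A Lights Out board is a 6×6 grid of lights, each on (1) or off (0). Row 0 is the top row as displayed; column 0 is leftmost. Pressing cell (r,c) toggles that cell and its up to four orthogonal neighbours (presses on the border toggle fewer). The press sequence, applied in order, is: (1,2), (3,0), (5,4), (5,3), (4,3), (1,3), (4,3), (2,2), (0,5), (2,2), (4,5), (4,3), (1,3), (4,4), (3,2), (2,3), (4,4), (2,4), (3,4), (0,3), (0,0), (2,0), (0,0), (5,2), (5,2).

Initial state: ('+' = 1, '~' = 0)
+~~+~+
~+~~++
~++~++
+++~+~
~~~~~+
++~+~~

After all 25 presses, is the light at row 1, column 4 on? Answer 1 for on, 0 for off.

step 0: +~~+~+
~+~~++
~++~++
+++~+~
~~~~~+
++~+~~
step 1: +~++~+
~~++++
~+~~++
+++~+~
~~~~~+
++~+~~
step 2: +~++~+
~~++++
++~~++
~~+~+~
+~~~~+
++~+~~
step 3: +~++~+
~~++++
++~~++
~~+~+~
+~~~++
++~~++
step 4: +~++~+
~~++++
++~~++
~~+~+~
+~~+++
++++~+
step 5: +~++~+
~~++++
++~~++
~~+++~
+~+~~+
+++~~+
step 6: +~+~~+
~~~~~+
++~+++
~~+++~
+~+~~+
+++~~+
step 7: +~+~~+
~~~~~+
++~+++
~~+~+~
+~~+++
++++~+
step 8: +~+~~+
~~+~~+
+~+~++
~~~~+~
+~~+++
++++~+
step 9: +~+~+~
~~+~~~
+~+~++
~~~~+~
+~~+++
++++~+
step 10: +~+~+~
~~~~~~
++~+++
~~+~+~
+~~+++
++++~+
step 11: +~+~+~
~~~~~~
++~+++
~~+~++
+~~+~~
++++~~
step 12: +~+~+~
~~~~~~
++~+++
~~++++
+~+~+~
+++~~~
step 13: +~+++~
~~+++~
++~~++
~~++++
+~+~+~
+++~~~
step 14: +~+++~
~~+++~
++~~++
~~++~+
+~++~+
+++~+~
step 15: +~+++~
~~+++~
+++~++
~+~~~+
+~~+~+
+++~+~
step 16: +~+++~
~~+~+~
++~+~+
~+~+~+
+~~+~+
+++~+~
step 17: +~+++~
~~+~+~
++~+~+
~+~+++
+~~~+~
+++~~~
step 18: +~+++~
~~+~~~
++~~+~
~+~+~+
+~~~+~
+++~~~
step 19: +~+++~
~~+~~~
++~~~~
~+~~+~
+~~~~~
+++~~~
step 20: +~~~~~
~~++~~
++~~~~
~+~~+~
+~~~~~
+++~~~
step 21: ~+~~~~
+~++~~
++~~~~
~+~~+~
+~~~~~
+++~~~
step 22: ~+~~~~
~~++~~
~~~~~~
++~~+~
+~~~~~
+++~~~
step 23: +~~~~~
+~++~~
~~~~~~
++~~+~
+~~~~~
+++~~~
step 24: +~~~~~
+~++~~
~~~~~~
++~~+~
+~+~~~
+~~+~~
step 25: +~~~~~
+~++~~
~~~~~~
++~~+~
+~~~~~
+++~~~

0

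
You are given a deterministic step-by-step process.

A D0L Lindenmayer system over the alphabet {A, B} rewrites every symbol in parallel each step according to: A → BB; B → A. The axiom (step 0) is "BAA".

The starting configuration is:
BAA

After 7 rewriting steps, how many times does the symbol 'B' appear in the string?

32

0) BAA
1) ABBBB
2) BBAAAA
3) AABBBBBBBB
4) BBBBAAAAAAAA
5) AAAABBBBBBBBBBBBBBBB
6) BBBBBBBBAAAAAAAAAAAAAAAA
7) AAAAAAAABBBBBBBBBBBBBBBBBBBBBBBBBBBBBBBB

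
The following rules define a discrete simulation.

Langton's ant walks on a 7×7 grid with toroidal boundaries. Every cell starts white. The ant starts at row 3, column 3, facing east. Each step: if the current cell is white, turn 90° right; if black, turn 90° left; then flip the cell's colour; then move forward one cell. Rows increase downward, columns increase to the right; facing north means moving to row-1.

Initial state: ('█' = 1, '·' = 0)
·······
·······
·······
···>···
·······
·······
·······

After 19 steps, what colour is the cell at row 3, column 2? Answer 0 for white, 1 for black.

0

k=0  ·······
·······
·······
···>···
·······
·······
·······
k=1  ·······
·······
·······
···█···
···v···
·······
·······
k=2  ·······
·······
·······
···█···
··<█···
·······
·······
k=3  ·······
·······
·······
··^█···
··██···
·······
·······
k=4  ·······
·······
·······
··█>···
··██···
·······
·······
k=5  ·······
·······
···^···
··█····
··██···
·······
·······
k=6  ·······
·······
···█>··
··█····
··██···
·······
·······
k=7  ·······
·······
···██··
··█·v··
··██···
·······
·······
k=8  ·······
·······
···██··
··█<█··
··██···
·······
·······
k=9  ·······
·······
···^█··
··███··
··██···
·······
·······
k=10  ·······
·······
··<·█··
··███··
··██···
·······
·······
k=11  ·······
··^····
··█·█··
··███··
··██···
·······
·······
k=12  ·······
··█>···
··█·█··
··███··
··██···
·······
·······
k=13  ·······
··██···
··█v█··
··███··
··██···
·······
·······
k=14  ·······
··██···
··<██··
··███··
··██···
·······
·······
k=15  ·······
··██···
···██··
··v██··
··██···
·······
·······
k=16  ·······
··██···
···██··
···>█··
··██···
·······
·······
k=17  ·······
··██···
···^█··
····█··
··██···
·······
·······
k=18  ·······
··██···
··<·█··
····█··
··██···
·······
·······
k=19  ·······
··^█···
··█·█··
····█··
··██···
·······
·······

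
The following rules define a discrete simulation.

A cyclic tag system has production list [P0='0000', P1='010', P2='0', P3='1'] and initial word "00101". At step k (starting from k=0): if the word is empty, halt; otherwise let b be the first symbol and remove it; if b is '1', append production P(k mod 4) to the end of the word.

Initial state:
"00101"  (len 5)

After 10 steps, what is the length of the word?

0

gen 0: "00101"  (len 5)
gen 1: "0101"  (len 4)
gen 2: "101"  (len 3)
gen 3: "010"  (len 3)
gen 4: "10"  (len 2)
gen 5: "00000"  (len 5)
gen 6: "0000"  (len 4)
gen 7: "000"  (len 3)
gen 8: "00"  (len 2)
gen 9: "0"  (len 1)
gen 10: (halted — word empty)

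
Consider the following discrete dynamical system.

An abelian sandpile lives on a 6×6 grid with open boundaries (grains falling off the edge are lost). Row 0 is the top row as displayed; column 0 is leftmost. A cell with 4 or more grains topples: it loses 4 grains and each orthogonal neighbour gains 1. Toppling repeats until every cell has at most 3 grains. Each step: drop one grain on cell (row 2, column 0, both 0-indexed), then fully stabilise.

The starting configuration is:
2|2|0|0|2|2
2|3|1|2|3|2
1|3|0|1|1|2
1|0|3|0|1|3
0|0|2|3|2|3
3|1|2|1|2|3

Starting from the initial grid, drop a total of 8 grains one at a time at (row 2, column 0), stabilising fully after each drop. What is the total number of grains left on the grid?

64

step 0: 2|2|0|0|2|2
2|3|1|2|3|2
1|3|0|1|1|2
1|0|3|0|1|3
0|0|2|3|2|3
3|1|2|1|2|3
step 1: 2|2|0|0|2|2
2|3|1|2|3|2
2|3|0|1|1|2
1|0|3|0|1|3
0|0|2|3|2|3
3|1|2|1|2|3
step 2: 2|2|0|0|2|2
2|3|1|2|3|2
3|3|0|1|1|2
1|0|3|0|1|3
0|0|2|3|2|3
3|1|2|1|2|3
step 3: 3|3|0|0|2|2
0|1|2|2|3|2
2|1|1|1|1|2
2|1|3|0|1|3
0|0|2|3|2|3
3|1|2|1|2|3
step 4: 3|3|0|0|2|2
0|1|2|2|3|2
3|1|1|1|1|2
2|1|3|0|1|3
0|0|2|3|2|3
3|1|2|1|2|3
step 5: 3|3|0|0|2|2
1|1|2|2|3|2
0|2|1|1|1|2
3|1|3|0|1|3
0|0|2|3|2|3
3|1|2|1|2|3
step 6: 3|3|0|0|2|2
1|1|2|2|3|2
1|2|1|1|1|2
3|1|3|0|1|3
0|0|2|3|2|3
3|1|2|1|2|3
step 7: 3|3|0|0|2|2
1|1|2|2|3|2
2|2|1|1|1|2
3|1|3|0|1|3
0|0|2|3|2|3
3|1|2|1|2|3
step 8: 3|3|0|0|2|2
1|1|2|2|3|2
3|2|1|1|1|2
3|1|3|0|1|3
0|0|2|3|2|3
3|1|2|1|2|3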